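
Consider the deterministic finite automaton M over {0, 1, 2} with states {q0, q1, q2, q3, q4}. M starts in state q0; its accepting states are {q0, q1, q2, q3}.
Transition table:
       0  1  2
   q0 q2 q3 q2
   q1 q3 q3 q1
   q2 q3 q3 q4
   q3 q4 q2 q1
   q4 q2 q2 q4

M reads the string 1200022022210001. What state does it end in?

q0 --1--> q3
q3 --2--> q1
q1 --0--> q3
q3 --0--> q4
q4 --0--> q2
q2 --2--> q4
q4 --2--> q4
q4 --0--> q2
q2 --2--> q4
q4 --2--> q4
q4 --2--> q4
q4 --1--> q2
q2 --0--> q3
q3 --0--> q4
q4 --0--> q2
q2 --1--> q3

q3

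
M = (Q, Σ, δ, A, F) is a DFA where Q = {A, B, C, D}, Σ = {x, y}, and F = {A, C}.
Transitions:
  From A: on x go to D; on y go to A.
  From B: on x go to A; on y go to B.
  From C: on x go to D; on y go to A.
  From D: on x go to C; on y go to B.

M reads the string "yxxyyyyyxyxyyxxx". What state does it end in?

A --y--> A
A --x--> D
D --x--> C
C --y--> A
A --y--> A
A --y--> A
A --y--> A
A --y--> A
A --x--> D
D --y--> B
B --x--> A
A --y--> A
A --y--> A
A --x--> D
D --x--> C
C --x--> D

D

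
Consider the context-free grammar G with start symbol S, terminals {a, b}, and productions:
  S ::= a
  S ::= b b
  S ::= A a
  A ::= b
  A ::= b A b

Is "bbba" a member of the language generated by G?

S ⇒ Aa ⇒ bAba ⇒ bbba

yes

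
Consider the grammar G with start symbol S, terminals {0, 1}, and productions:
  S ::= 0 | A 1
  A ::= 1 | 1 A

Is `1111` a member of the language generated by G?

S ⇒ A1 ⇒ 1A1 ⇒ 11A1 ⇒ 1111

yes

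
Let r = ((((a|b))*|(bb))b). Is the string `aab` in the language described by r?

Split as aa·b: (((a|b))*|(bb)) matches aa and b matches b.

yes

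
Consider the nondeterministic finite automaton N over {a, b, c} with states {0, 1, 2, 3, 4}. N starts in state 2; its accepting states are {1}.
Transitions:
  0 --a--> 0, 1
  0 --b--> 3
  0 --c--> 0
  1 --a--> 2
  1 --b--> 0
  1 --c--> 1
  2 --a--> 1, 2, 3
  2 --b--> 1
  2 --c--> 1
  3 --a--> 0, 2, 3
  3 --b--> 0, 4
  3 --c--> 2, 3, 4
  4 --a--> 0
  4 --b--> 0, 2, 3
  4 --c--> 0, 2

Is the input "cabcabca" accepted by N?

Start: {2}
read c: {1}
read a: {2}
read b: {1}
read c: {1}
read a: {2}
read b: {1}
read c: {1}
read a: {2}
Reachable ∩ accepting = {} — empty.

rejected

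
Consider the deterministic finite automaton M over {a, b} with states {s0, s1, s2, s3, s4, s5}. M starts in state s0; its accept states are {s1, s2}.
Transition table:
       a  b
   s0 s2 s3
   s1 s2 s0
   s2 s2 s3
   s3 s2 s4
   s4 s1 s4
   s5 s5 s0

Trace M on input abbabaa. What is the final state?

s0 --a--> s2
s2 --b--> s3
s3 --b--> s4
s4 --a--> s1
s1 --b--> s0
s0 --a--> s2
s2 --a--> s2

s2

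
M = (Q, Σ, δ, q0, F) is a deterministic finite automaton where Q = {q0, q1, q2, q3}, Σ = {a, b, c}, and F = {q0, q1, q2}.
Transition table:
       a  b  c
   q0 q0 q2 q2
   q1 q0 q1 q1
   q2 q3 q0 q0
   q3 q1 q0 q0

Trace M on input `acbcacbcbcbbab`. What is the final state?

q0 --a--> q0
q0 --c--> q2
q2 --b--> q0
q0 --c--> q2
q2 --a--> q3
q3 --c--> q0
q0 --b--> q2
q2 --c--> q0
q0 --b--> q2
q2 --c--> q0
q0 --b--> q2
q2 --b--> q0
q0 --a--> q0
q0 --b--> q2

q2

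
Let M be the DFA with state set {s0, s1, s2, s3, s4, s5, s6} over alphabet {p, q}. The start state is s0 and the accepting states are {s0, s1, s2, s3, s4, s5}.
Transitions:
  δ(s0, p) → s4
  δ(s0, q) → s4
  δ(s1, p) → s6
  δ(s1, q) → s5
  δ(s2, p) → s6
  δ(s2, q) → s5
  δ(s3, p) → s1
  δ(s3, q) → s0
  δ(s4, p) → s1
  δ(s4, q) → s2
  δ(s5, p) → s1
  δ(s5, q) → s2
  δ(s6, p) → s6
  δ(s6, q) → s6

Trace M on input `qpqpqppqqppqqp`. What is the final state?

s6

s0 --q--> s4
s4 --p--> s1
s1 --q--> s5
s5 --p--> s1
s1 --q--> s5
s5 --p--> s1
s1 --p--> s6
s6 --q--> s6
s6 --q--> s6
s6 --p--> s6
s6 --p--> s6
s6 --q--> s6
s6 --q--> s6
s6 --p--> s6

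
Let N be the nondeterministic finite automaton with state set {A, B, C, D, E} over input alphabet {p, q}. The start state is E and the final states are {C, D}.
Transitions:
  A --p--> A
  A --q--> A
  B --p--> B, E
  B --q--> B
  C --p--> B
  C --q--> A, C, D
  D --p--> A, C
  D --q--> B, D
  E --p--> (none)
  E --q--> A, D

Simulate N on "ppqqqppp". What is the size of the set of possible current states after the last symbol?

0

Start: {E}
read p: {}
The reachable set is empty and stays empty for the remaining 7 symbols.
Final reachable set {} has 0 states.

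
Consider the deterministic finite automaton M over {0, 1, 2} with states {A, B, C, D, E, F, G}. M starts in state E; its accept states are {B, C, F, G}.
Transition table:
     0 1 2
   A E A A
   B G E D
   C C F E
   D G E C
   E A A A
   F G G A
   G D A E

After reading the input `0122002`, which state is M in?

A

E --0--> A
A --1--> A
A --2--> A
A --2--> A
A --0--> E
E --0--> A
A --2--> A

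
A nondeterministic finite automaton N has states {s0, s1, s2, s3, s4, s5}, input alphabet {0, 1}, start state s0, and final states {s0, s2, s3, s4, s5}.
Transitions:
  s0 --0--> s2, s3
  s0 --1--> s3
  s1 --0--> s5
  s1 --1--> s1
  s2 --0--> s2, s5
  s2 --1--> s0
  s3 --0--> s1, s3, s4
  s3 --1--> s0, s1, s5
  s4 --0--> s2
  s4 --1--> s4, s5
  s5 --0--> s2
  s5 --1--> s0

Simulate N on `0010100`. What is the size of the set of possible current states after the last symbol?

Start: {s0}
read 0: {s2, s3}
read 0: {s1, s2, s3, s4, s5}
read 1: {s0, s1, s4, s5}
read 0: {s2, s3, s5}
read 1: {s0, s1, s5}
read 0: {s2, s3, s5}
read 0: {s1, s2, s3, s4, s5}
Final reachable set {s1, s2, s3, s4, s5} has 5 states.

5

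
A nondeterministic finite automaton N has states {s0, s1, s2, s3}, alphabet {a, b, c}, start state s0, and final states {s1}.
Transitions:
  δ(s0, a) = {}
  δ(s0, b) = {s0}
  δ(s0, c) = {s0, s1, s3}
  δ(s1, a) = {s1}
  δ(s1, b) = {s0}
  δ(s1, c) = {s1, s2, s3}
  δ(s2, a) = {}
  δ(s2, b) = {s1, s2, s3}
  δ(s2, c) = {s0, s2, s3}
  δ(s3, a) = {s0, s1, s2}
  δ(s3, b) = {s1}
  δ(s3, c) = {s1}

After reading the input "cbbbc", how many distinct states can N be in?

3

Start: {s0}
read c: {s0, s1, s3}
read b: {s0, s1}
read b: {s0}
read b: {s0}
read c: {s0, s1, s3}
Final reachable set {s0, s1, s3} has 3 states.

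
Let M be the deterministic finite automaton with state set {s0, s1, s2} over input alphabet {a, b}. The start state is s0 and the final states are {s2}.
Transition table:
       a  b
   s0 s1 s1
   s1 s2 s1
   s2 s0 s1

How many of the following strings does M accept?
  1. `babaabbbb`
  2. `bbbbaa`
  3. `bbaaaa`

1

`babaabbbb`: rejected
`bbbbaa`: rejected
`bbaaaa`: accepted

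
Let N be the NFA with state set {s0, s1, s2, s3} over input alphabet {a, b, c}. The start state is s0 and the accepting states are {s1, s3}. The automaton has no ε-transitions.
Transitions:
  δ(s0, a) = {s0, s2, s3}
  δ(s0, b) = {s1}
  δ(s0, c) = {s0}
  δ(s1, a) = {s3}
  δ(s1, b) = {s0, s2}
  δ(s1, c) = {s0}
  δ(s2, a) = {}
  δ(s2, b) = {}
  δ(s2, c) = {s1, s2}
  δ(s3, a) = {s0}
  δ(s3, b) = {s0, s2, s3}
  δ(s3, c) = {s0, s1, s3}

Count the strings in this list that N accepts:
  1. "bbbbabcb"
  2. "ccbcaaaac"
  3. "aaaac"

"bbbbabcb": accepted
"ccbcaaaac": accepted
"aaaac": accepted

3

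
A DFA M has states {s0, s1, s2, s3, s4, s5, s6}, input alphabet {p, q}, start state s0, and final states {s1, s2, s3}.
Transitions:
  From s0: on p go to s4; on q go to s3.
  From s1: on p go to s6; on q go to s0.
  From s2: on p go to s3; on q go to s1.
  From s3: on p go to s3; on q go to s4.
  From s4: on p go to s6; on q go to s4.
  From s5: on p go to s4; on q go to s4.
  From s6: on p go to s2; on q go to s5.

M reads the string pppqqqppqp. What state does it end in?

s0 --p--> s4
s4 --p--> s6
s6 --p--> s2
s2 --q--> s1
s1 --q--> s0
s0 --q--> s3
s3 --p--> s3
s3 --p--> s3
s3 --q--> s4
s4 --p--> s6

s6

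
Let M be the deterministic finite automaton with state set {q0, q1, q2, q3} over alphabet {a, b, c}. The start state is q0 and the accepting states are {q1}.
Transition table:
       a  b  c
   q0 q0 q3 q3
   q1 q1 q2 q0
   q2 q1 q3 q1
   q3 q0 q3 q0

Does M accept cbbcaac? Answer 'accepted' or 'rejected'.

q0 --c--> q3
q3 --b--> q3
q3 --b--> q3
q3 --c--> q0
q0 --a--> q0
q0 --a--> q0
q0 --c--> q3
End in state q3, which is not an accepting state.

rejected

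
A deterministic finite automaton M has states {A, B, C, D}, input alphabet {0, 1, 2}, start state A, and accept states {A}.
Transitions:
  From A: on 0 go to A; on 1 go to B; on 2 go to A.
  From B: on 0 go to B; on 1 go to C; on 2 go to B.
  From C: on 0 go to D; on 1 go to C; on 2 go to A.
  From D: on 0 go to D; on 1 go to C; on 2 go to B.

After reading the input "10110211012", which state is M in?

A

A --1--> B
B --0--> B
B --1--> C
C --1--> C
C --0--> D
D --2--> B
B --1--> C
C --1--> C
C --0--> D
D --1--> C
C --2--> A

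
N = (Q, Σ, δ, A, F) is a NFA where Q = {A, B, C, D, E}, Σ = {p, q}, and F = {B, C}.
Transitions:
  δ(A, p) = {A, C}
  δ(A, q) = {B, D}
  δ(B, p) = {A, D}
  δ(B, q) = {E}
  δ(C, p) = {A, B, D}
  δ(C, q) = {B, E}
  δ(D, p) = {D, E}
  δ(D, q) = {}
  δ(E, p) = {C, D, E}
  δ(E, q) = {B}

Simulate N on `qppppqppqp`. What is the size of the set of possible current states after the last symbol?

4

Start: {A}
read q: {B, D}
read p: {A, D, E}
read p: {A, C, D, E}
read p: {A, B, C, D, E}
read p: {A, B, C, D, E}
read q: {B, D, E}
read p: {A, C, D, E}
read p: {A, B, C, D, E}
read q: {B, D, E}
read p: {A, C, D, E}
Final reachable set {A, C, D, E} has 4 states.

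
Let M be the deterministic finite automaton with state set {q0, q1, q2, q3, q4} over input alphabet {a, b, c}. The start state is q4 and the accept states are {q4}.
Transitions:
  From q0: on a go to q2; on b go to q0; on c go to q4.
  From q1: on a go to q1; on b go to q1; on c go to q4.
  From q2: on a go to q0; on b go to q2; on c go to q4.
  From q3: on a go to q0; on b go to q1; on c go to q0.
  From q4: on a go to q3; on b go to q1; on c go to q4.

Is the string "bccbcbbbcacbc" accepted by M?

q4 --b--> q1
q1 --c--> q4
q4 --c--> q4
q4 --b--> q1
q1 --c--> q4
q4 --b--> q1
q1 --b--> q1
q1 --b--> q1
q1 --c--> q4
q4 --a--> q3
q3 --c--> q0
q0 --b--> q0
q0 --c--> q4
End in state q4, which is an accepting state.

accepted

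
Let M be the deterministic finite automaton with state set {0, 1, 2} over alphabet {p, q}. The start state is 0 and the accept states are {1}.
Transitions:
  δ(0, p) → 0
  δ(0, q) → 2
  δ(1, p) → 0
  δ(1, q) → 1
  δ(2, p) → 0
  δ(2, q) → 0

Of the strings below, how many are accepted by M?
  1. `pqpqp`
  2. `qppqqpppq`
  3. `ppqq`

0

`pqpqp`: rejected
`qppqqpppq`: rejected
`ppqq`: rejected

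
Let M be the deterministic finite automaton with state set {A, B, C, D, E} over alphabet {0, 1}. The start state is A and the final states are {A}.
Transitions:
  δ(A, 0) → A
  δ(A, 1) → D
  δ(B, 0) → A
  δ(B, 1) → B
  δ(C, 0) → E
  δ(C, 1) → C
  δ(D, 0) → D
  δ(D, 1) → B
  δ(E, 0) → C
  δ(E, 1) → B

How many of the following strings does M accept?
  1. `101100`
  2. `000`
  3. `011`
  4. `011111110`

`101100`: accepted
`000`: accepted
`011`: rejected
`011111110`: accepted

3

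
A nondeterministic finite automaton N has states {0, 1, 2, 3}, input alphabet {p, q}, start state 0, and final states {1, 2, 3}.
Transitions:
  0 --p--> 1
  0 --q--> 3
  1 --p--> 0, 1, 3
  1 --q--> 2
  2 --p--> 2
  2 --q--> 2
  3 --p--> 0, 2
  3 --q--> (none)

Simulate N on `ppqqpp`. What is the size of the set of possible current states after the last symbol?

Start: {0}
read p: {1}
read p: {0, 1, 3}
read q: {2, 3}
read q: {2}
read p: {2}
read p: {2}
Final reachable set {2} has 1 state.

1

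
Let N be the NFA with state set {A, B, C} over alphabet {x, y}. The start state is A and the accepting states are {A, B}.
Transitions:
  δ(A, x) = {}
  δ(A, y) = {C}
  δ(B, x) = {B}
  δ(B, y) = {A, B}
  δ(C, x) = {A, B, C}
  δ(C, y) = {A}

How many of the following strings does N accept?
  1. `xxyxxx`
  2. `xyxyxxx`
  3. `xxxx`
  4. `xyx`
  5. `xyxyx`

`xxyxxx`: rejected
`xyxyxxx`: rejected
`xxxx`: rejected
`xyx`: rejected
`xyxyx`: rejected

0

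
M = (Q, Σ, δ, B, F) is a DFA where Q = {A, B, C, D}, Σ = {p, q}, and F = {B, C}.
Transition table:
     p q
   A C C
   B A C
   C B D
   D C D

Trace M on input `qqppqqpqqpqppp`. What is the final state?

B --q--> C
C --q--> D
D --p--> C
C --p--> B
B --q--> C
C --q--> D
D --p--> C
C --q--> D
D --q--> D
D --p--> C
C --q--> D
D --p--> C
C --p--> B
B --p--> A

A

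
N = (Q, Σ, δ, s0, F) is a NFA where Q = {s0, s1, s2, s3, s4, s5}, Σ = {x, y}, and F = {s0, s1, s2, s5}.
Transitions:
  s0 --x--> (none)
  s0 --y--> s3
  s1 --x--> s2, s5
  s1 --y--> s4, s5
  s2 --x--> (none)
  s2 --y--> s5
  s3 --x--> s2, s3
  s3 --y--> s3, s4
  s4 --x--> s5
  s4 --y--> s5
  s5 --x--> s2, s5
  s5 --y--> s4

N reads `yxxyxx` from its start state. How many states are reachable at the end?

3

Start: {s0}
read y: {s3}
read x: {s2, s3}
read x: {s2, s3}
read y: {s3, s4, s5}
read x: {s2, s3, s5}
read x: {s2, s3, s5}
Final reachable set {s2, s3, s5} has 3 states.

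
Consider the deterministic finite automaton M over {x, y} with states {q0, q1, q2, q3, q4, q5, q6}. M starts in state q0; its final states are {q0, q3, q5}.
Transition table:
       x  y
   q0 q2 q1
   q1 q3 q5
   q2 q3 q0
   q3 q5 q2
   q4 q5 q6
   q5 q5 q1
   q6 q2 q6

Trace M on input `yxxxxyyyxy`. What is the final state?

q0 --y--> q1
q1 --x--> q3
q3 --x--> q5
q5 --x--> q5
q5 --x--> q5
q5 --y--> q1
q1 --y--> q5
q5 --y--> q1
q1 --x--> q3
q3 --y--> q2

q2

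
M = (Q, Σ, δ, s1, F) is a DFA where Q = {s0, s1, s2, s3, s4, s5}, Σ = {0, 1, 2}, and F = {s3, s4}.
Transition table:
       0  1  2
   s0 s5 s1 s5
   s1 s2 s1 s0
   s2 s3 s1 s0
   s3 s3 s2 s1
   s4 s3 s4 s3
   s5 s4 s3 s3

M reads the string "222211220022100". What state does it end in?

s1 --2--> s0
s0 --2--> s5
s5 --2--> s3
s3 --2--> s1
s1 --1--> s1
s1 --1--> s1
s1 --2--> s0
s0 --2--> s5
s5 --0--> s4
s4 --0--> s3
s3 --2--> s1
s1 --2--> s0
s0 --1--> s1
s1 --0--> s2
s2 --0--> s3

s3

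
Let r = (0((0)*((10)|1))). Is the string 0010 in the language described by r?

Split as 0·010: 0 matches 0 and ((0)*((10)|1)) matches 010.

yes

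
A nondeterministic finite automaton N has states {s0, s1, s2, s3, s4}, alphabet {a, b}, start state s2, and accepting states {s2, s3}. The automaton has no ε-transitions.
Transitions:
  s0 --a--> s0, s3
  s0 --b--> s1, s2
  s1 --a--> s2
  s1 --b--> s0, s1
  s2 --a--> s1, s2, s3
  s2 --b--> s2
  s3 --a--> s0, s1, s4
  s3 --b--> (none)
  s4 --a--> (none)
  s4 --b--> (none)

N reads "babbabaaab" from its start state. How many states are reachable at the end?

Start: {s2}
read b: {s2}
read a: {s1, s2, s3}
read b: {s0, s1, s2}
read b: {s0, s1, s2}
read a: {s0, s1, s2, s3}
read b: {s0, s1, s2}
read a: {s0, s1, s2, s3}
read a: {s0, s1, s2, s3, s4}
read a: {s0, s1, s2, s3, s4}
read b: {s0, s1, s2}
Final reachable set {s0, s1, s2} has 3 states.

3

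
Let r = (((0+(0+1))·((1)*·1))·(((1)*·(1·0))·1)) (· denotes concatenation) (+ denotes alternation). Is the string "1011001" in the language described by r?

No split of 1011001 into u·v has ((0+(0+1))·((1)*·1)) matching u and (((1)*·(1·0))·1) matching v.

no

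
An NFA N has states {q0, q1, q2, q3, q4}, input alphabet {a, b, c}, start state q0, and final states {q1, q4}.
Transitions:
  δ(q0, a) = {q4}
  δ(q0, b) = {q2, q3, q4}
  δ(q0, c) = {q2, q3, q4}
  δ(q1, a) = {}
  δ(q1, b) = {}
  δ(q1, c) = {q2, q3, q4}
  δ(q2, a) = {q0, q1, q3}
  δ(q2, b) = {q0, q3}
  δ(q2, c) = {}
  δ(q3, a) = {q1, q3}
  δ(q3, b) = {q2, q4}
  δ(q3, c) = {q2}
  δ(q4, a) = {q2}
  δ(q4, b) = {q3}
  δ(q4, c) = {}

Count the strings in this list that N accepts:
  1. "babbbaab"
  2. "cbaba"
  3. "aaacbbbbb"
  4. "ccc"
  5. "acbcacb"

"babbbaab": accepted
"cbaba": accepted
"aaacbbbbb": accepted
"ccc": rejected
"acbcacb": rejected

3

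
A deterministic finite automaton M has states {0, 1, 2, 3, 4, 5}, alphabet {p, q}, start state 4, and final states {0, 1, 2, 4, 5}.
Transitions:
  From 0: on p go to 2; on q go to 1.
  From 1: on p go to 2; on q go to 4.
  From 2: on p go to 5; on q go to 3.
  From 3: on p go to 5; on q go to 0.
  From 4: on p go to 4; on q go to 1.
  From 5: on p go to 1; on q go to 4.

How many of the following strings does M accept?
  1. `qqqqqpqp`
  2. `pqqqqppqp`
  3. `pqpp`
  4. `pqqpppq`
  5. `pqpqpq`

5

`qqqqqpqp`: accepted
`pqqqqppqp`: accepted
`pqpp`: accepted
`pqqpppq`: accepted
`pqpqpq`: accepted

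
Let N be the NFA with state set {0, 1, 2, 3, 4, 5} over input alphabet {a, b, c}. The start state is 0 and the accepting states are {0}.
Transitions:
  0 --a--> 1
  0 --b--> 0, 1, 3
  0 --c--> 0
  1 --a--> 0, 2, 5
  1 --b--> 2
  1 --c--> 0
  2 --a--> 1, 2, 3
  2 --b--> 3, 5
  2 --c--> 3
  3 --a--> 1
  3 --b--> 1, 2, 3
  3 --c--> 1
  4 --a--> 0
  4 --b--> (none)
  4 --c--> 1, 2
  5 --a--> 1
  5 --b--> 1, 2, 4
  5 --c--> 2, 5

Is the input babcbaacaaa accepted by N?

accepted

Start: {0}
read b: {0, 1, 3}
read a: {0, 1, 2, 5}
read b: {0, 1, 2, 3, 4, 5}
read c: {0, 1, 2, 3, 5}
read b: {0, 1, 2, 3, 4, 5}
read a: {0, 1, 2, 3, 5}
read a: {0, 1, 2, 3, 5}
read c: {0, 1, 2, 3, 5}
read a: {0, 1, 2, 3, 5}
read a: {0, 1, 2, 3, 5}
read a: {0, 1, 2, 3, 5}
Reachable ∩ accepting = {0} — nonempty.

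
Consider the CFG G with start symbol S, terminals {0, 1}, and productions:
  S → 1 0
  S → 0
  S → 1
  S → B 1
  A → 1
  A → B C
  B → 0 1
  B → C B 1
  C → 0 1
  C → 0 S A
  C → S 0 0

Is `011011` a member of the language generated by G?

no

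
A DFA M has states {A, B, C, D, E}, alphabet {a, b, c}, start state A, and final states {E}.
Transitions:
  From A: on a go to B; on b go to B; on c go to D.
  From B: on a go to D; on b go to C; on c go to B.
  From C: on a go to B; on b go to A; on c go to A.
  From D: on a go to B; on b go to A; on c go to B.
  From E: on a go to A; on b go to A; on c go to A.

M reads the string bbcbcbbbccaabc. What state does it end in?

A --b--> B
B --b--> C
C --c--> A
A --b--> B
B --c--> B
B --b--> C
C --b--> A
A --b--> B
B --c--> B
B --c--> B
B --a--> D
D --a--> B
B --b--> C
C --c--> A

A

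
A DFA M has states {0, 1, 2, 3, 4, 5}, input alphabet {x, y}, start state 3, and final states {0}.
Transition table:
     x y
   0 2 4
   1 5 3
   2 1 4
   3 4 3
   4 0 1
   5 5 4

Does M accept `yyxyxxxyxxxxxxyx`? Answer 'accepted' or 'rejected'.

accepted

3 --y--> 3
3 --y--> 3
3 --x--> 4
4 --y--> 1
1 --x--> 5
5 --x--> 5
5 --x--> 5
5 --y--> 4
4 --x--> 0
0 --x--> 2
2 --x--> 1
1 --x--> 5
5 --x--> 5
5 --x--> 5
5 --y--> 4
4 --x--> 0
End in state 0, which is an accepting state.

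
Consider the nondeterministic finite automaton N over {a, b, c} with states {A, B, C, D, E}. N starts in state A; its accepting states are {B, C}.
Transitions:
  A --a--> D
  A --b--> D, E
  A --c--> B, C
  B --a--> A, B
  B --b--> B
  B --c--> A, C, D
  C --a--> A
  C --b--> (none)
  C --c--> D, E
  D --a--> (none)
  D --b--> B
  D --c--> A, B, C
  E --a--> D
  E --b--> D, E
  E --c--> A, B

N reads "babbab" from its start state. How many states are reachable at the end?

3

Start: {A}
read b: {D, E}
read a: {D}
read b: {B}
read b: {B}
read a: {A, B}
read b: {B, D, E}
Final reachable set {B, D, E} has 3 states.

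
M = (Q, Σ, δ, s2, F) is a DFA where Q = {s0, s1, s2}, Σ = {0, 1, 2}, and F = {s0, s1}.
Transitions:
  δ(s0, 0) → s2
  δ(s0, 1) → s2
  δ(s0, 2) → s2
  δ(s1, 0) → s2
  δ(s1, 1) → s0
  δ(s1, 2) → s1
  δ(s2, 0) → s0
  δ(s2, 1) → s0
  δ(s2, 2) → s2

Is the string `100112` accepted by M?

rejected

s2 --1--> s0
s0 --0--> s2
s2 --0--> s0
s0 --1--> s2
s2 --1--> s0
s0 --2--> s2
End in state s2, which is not an accepting state.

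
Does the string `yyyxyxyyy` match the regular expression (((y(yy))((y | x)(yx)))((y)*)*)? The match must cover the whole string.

Split as yyyxyx·yyy: ((y(yy))((y|x)(yx))) matches yyyxyx and ((y)*)* matches yyy.

yes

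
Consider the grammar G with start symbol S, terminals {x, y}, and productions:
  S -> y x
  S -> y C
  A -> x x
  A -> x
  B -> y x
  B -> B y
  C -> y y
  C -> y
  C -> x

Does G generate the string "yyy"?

S ⇒ yC ⇒ yyy

yes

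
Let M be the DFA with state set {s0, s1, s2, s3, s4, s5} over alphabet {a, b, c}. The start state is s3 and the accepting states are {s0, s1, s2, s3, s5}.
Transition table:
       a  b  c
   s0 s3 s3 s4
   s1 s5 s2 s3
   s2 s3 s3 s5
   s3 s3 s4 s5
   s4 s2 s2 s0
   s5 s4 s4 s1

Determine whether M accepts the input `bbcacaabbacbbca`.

rejected

s3 --b--> s4
s4 --b--> s2
s2 --c--> s5
s5 --a--> s4
s4 --c--> s0
s0 --a--> s3
s3 --a--> s3
s3 --b--> s4
s4 --b--> s2
s2 --a--> s3
s3 --c--> s5
s5 --b--> s4
s4 --b--> s2
s2 --c--> s5
s5 --a--> s4
End in state s4, which is not an accepting state.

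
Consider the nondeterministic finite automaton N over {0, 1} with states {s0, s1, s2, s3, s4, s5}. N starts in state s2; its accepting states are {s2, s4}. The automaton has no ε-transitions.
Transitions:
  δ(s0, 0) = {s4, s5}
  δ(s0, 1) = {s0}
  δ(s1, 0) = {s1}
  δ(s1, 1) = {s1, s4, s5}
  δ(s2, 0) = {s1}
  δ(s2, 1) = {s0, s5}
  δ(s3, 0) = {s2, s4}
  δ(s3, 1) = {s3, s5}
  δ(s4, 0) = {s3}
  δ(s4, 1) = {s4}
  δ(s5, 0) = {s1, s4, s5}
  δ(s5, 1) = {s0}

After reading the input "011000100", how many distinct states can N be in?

Start: {s2}
read 0: {s1}
read 1: {s1, s4, s5}
read 1: {s0, s1, s4, s5}
read 0: {s1, s3, s4, s5}
read 0: {s1, s2, s3, s4, s5}
read 0: {s1, s2, s3, s4, s5}
read 1: {s0, s1, s3, s4, s5}
read 0: {s1, s2, s3, s4, s5}
read 0: {s1, s2, s3, s4, s5}
Final reachable set {s1, s2, s3, s4, s5} has 5 states.

5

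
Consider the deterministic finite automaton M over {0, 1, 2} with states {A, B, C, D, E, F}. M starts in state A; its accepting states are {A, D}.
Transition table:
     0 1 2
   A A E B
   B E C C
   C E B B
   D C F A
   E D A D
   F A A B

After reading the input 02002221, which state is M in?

B

A --0--> A
A --2--> B
B --0--> E
E --0--> D
D --2--> A
A --2--> B
B --2--> C
C --1--> B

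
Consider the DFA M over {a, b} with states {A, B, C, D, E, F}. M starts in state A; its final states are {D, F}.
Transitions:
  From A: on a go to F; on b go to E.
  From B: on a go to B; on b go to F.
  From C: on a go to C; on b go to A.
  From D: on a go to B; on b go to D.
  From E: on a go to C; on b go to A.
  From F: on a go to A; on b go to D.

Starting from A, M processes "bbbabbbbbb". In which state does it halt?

A --b--> E
E --b--> A
A --b--> E
E --a--> C
C --b--> A
A --b--> E
E --b--> A
A --b--> E
E --b--> A
A --b--> E

E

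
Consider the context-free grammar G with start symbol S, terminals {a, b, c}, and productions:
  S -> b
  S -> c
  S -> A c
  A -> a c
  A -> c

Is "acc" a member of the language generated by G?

yes

S ⇒ Ac ⇒ acc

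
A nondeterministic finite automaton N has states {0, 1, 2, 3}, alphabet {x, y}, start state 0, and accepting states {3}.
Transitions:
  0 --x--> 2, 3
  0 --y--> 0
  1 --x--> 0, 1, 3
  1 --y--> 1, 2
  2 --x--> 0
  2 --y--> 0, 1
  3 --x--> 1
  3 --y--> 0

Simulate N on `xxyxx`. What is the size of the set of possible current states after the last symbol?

4

Start: {0}
read x: {2, 3}
read x: {0, 1}
read y: {0, 1, 2}
read x: {0, 1, 2, 3}
read x: {0, 1, 2, 3}
Final reachable set {0, 1, 2, 3} has 4 states.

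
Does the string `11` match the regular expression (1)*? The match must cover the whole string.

yes

Split into 2 pieces 1 · 1; each matches 1.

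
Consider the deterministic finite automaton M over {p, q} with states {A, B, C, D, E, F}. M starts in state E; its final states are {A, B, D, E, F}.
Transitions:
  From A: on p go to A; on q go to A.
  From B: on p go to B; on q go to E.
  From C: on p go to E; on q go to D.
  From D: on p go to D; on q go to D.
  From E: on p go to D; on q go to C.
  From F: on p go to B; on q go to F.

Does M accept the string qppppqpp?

E --q--> C
C --p--> E
E --p--> D
D --p--> D
D --p--> D
D --q--> D
D --p--> D
D --p--> D
End in state D, which is an accepting state.

accepted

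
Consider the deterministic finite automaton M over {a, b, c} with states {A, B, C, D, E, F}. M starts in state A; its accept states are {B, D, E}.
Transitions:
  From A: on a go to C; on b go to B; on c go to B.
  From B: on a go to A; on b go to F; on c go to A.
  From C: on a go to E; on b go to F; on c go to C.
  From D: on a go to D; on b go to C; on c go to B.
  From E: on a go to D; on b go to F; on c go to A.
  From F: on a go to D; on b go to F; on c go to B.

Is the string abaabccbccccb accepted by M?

accepted

A --a--> C
C --b--> F
F --a--> D
D --a--> D
D --b--> C
C --c--> C
C --c--> C
C --b--> F
F --c--> B
B --c--> A
A --c--> B
B --c--> A
A --b--> B
End in state B, which is an accepting state.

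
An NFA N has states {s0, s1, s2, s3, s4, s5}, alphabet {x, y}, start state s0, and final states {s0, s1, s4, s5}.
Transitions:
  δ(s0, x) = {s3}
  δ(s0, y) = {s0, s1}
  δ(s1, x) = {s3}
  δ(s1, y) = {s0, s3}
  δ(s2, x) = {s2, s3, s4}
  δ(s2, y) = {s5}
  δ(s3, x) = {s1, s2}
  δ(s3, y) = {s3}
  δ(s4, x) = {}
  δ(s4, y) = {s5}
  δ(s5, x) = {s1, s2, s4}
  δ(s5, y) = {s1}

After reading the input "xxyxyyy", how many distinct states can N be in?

3

Start: {s0}
read x: {s3}
read x: {s1, s2}
read y: {s0, s3, s5}
read x: {s1, s2, s3, s4}
read y: {s0, s3, s5}
read y: {s0, s1, s3}
read y: {s0, s1, s3}
Final reachable set {s0, s1, s3} has 3 states.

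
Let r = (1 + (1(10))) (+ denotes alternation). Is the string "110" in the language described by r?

yes

The right alternative (1(10)) matches 110.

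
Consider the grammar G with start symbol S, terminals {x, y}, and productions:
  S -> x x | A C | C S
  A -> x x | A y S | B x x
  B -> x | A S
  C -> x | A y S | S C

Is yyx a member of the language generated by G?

no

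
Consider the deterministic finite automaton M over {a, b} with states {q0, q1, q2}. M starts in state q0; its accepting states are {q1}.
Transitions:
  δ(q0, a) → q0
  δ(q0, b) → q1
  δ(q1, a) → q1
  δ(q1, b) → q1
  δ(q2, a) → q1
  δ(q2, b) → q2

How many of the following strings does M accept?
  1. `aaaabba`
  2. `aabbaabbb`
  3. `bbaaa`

`aaaabba`: accepted
`aabbaabbb`: accepted
`bbaaa`: accepted

3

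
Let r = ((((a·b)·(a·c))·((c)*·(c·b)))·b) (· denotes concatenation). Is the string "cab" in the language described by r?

no

No split of cab into u·v has (((a·b)·(a·c))·((c)*·(c·b))) matching u and b matching v.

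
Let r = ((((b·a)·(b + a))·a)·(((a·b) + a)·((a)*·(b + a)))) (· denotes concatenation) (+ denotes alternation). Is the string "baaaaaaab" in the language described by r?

Split as baaa·aaaab: (((b·a)·(b+a))·a) matches baaa and (((a·b)+a)·((a)*·(b+a))) matches aaaab.

yes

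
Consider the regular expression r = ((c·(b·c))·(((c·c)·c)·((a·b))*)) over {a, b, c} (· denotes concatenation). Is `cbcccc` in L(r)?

Split as cbc·ccc: (c·(b·c)) matches cbc and (((c·c)·c)·((a·b))*) matches ccc.

yes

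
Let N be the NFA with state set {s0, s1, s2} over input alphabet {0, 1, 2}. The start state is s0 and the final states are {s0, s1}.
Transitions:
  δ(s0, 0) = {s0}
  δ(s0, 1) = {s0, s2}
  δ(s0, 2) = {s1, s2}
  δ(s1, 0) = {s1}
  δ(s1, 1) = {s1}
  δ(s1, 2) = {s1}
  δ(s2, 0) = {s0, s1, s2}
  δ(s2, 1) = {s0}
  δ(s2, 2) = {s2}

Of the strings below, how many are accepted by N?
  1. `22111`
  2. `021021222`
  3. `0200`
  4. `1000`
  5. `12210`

5

`22111`: accepted
`021021222`: accepted
`0200`: accepted
`1000`: accepted
`12210`: accepted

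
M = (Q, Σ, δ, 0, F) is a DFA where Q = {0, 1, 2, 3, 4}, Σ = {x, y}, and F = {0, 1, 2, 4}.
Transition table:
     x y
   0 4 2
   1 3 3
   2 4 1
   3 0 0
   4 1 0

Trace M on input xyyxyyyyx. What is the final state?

0

0 --x--> 4
4 --y--> 0
0 --y--> 2
2 --x--> 4
4 --y--> 0
0 --y--> 2
2 --y--> 1
1 --y--> 3
3 --x--> 0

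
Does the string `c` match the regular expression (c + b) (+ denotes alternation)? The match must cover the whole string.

The left alternative c matches c.

yes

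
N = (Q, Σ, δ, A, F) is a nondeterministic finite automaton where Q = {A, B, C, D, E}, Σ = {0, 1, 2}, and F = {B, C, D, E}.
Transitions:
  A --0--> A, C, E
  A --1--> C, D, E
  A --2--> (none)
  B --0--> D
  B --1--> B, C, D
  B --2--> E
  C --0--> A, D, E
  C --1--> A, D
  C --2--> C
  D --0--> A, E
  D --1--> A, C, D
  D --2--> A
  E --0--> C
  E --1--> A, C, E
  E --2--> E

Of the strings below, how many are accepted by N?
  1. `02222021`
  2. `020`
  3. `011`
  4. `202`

3

`02222021`: accepted
`020`: accepted
`011`: accepted
`202`: rejected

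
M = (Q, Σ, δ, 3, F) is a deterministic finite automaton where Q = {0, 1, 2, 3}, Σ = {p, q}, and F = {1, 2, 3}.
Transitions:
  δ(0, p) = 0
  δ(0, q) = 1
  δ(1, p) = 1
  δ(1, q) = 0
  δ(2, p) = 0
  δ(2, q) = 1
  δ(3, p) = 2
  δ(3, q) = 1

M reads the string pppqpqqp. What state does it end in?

3 --p--> 2
2 --p--> 0
0 --p--> 0
0 --q--> 1
1 --p--> 1
1 --q--> 0
0 --q--> 1
1 --p--> 1

1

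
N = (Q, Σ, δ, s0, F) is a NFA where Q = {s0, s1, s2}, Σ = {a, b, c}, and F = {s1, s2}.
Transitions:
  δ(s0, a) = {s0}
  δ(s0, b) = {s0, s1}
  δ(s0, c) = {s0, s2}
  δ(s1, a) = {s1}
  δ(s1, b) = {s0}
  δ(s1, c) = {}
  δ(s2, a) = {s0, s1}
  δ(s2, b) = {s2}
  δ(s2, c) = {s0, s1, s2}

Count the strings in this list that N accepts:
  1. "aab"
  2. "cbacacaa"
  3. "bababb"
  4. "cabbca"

4

"aab": accepted
"cbacacaa": accepted
"bababb": accepted
"cabbca": accepted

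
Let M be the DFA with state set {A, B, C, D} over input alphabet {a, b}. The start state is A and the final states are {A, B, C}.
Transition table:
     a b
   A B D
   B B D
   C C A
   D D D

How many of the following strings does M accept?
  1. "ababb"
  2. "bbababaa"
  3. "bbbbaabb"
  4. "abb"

0

"ababb": rejected
"bbababaa": rejected
"bbbbaabb": rejected
"abb": rejected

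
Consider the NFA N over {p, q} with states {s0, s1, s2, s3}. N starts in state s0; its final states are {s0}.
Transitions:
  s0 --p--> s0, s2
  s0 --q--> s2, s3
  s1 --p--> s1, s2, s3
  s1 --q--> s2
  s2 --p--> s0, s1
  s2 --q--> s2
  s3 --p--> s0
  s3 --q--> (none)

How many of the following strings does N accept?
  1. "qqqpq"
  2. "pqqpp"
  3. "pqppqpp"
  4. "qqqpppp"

3

"qqqpq": rejected
"pqqpp": accepted
"pqppqpp": accepted
"qqqpppp": accepted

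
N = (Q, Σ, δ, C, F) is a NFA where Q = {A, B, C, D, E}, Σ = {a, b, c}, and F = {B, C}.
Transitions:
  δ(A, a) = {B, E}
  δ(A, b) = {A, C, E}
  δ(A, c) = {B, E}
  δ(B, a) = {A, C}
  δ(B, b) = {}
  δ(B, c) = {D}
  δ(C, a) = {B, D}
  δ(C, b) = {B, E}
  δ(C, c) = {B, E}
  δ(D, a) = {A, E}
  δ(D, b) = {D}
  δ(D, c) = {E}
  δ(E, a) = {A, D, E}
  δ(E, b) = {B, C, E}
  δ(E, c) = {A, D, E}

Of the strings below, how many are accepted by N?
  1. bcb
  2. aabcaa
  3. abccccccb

3

bcb: accepted
aabcaa: accepted
abccccccb: accepted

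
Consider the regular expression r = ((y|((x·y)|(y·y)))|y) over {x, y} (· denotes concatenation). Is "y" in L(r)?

The left alternative (y|((x·y)|(y·y))) matches y.

yes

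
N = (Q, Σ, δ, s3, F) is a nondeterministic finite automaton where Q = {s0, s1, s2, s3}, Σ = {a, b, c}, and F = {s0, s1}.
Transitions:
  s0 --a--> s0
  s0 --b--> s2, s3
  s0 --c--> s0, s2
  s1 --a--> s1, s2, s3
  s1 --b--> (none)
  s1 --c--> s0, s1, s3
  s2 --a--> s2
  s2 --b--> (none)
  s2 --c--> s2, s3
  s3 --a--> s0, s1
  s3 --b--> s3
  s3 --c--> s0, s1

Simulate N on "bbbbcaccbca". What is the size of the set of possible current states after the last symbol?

4

Start: {s3}
read b: {s3}
read b: {s3}
read b: {s3}
read b: {s3}
read c: {s0, s1}
read a: {s0, s1, s2, s3}
read c: {s0, s1, s2, s3}
read c: {s0, s1, s2, s3}
read b: {s2, s3}
read c: {s0, s1, s2, s3}
read a: {s0, s1, s2, s3}
Final reachable set {s0, s1, s2, s3} has 4 states.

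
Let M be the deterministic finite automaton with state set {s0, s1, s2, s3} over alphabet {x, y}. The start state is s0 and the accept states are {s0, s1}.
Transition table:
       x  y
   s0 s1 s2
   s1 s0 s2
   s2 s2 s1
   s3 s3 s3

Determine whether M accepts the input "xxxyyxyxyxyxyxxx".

accepted

s0 --x--> s1
s1 --x--> s0
s0 --x--> s1
s1 --y--> s2
s2 --y--> s1
s1 --x--> s0
s0 --y--> s2
s2 --x--> s2
s2 --y--> s1
s1 --x--> s0
s0 --y--> s2
s2 --x--> s2
s2 --y--> s1
s1 --x--> s0
s0 --x--> s1
s1 --x--> s0
End in state s0, which is an accepting state.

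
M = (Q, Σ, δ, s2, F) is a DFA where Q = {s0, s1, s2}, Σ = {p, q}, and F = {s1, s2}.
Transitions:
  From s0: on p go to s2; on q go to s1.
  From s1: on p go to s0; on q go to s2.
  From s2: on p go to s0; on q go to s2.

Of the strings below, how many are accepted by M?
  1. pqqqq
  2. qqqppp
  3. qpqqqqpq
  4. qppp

2

pqqqq: accepted
qqqppp: rejected
qpqqqqpq: accepted
qppp: rejected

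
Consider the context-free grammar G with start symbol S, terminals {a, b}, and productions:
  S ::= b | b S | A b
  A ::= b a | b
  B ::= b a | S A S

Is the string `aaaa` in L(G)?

no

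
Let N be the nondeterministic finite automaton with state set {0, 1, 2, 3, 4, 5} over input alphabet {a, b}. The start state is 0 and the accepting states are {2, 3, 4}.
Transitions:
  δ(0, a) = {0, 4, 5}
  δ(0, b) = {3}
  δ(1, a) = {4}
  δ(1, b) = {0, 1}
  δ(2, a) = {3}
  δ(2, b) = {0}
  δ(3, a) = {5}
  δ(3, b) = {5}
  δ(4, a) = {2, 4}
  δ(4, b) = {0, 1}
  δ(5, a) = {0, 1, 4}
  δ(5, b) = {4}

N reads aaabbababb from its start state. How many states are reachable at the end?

4

Start: {0}
read a: {0, 4, 5}
read a: {0, 1, 2, 4, 5}
read a: {0, 1, 2, 3, 4, 5}
read b: {0, 1, 3, 4, 5}
read b: {0, 1, 3, 4, 5}
read a: {0, 1, 2, 4, 5}
read b: {0, 1, 3, 4}
read a: {0, 2, 4, 5}
read b: {0, 1, 3, 4}
read b: {0, 1, 3, 5}
Final reachable set {0, 1, 3, 5} has 4 states.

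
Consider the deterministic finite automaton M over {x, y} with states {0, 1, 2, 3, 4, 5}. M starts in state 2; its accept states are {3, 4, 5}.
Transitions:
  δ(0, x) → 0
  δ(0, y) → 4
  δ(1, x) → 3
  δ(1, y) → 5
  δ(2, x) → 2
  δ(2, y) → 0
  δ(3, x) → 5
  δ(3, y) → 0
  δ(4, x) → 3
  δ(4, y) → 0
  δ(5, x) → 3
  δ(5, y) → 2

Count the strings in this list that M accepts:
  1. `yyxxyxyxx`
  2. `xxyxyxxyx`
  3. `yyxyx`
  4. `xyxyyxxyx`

`yyxxyxyxx`: rejected
`xxyxyxxyx`: rejected
`yyxyx`: rejected
`xyxyyxxyx`: accepted

1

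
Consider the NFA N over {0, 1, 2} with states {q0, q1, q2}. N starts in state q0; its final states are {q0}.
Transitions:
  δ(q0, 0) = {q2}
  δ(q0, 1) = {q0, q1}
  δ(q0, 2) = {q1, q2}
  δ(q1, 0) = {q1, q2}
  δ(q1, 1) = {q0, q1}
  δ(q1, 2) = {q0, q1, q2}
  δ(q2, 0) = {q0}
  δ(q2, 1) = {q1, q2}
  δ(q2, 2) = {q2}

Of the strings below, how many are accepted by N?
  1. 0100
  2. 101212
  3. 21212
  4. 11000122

0100: accepted
101212: accepted
21212: accepted
11000122: accepted

4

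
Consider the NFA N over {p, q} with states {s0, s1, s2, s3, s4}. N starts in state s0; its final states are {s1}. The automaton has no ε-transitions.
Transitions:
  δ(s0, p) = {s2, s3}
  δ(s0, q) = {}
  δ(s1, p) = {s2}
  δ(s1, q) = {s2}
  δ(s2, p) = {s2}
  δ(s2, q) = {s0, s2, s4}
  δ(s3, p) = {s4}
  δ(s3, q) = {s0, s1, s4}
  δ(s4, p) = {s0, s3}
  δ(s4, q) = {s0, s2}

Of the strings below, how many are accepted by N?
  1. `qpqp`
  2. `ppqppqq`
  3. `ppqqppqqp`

`qpqp`: rejected
`ppqppqq`: rejected
`ppqqppqqp`: rejected

0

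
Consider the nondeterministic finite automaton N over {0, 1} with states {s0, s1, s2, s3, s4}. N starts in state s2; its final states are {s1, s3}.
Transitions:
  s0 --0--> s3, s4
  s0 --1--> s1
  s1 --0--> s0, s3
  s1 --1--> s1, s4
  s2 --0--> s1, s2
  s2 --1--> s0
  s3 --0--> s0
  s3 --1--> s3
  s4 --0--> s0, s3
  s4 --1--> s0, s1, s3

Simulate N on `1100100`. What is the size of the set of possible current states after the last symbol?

Start: {s2}
read 1: {s0}
read 1: {s1}
read 0: {s0, s3}
read 0: {s0, s3, s4}
read 1: {s0, s1, s3}
read 0: {s0, s3, s4}
read 0: {s0, s3, s4}
Final reachable set {s0, s3, s4} has 3 states.

3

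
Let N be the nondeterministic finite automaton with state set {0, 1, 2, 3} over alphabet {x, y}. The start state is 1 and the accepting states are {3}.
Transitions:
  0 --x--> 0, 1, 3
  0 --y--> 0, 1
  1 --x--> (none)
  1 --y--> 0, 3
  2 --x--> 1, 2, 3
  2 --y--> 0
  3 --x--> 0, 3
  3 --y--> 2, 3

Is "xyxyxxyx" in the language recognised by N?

rejected

Start: {1}
read x: {}
The reachable set is empty and stays empty for the remaining 7 symbols.
Reachable ∩ accepting = {} — empty.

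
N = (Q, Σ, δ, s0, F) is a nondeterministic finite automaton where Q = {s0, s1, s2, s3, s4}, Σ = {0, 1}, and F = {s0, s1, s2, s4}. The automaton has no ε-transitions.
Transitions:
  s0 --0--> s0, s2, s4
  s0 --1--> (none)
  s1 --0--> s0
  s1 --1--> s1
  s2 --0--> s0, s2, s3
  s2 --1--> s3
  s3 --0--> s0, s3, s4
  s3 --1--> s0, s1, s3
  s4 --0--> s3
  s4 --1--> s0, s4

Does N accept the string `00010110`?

Start: {s0}
read 0: {s0, s2, s4}
read 0: {s0, s2, s3, s4}
read 0: {s0, s2, s3, s4}
read 1: {s0, s1, s3, s4}
read 0: {s0, s2, s3, s4}
read 1: {s0, s1, s3, s4}
read 1: {s0, s1, s3, s4}
read 0: {s0, s2, s3, s4}
Reachable ∩ accepting = {s0, s2, s4} — nonempty.

accepted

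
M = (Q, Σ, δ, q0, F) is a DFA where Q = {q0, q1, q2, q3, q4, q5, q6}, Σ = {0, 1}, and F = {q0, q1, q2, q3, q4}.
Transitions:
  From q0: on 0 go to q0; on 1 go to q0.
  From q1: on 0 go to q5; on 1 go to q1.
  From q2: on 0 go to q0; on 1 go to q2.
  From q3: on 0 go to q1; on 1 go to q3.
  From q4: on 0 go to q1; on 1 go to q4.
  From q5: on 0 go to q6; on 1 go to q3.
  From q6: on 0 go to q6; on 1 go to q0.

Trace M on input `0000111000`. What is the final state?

q0 --0--> q0
q0 --0--> q0
q0 --0--> q0
q0 --0--> q0
q0 --1--> q0
q0 --1--> q0
q0 --1--> q0
q0 --0--> q0
q0 --0--> q0
q0 --0--> q0

q0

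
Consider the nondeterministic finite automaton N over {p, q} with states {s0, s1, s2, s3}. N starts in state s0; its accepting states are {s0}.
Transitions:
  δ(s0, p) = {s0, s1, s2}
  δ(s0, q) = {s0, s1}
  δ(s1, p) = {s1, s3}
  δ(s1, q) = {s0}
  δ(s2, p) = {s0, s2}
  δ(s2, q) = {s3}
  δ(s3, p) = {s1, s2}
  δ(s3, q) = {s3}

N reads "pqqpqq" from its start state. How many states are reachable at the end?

3

Start: {s0}
read p: {s0, s1, s2}
read q: {s0, s1, s3}
read q: {s0, s1, s3}
read p: {s0, s1, s2, s3}
read q: {s0, s1, s3}
read q: {s0, s1, s3}
Final reachable set {s0, s1, s3} has 3 states.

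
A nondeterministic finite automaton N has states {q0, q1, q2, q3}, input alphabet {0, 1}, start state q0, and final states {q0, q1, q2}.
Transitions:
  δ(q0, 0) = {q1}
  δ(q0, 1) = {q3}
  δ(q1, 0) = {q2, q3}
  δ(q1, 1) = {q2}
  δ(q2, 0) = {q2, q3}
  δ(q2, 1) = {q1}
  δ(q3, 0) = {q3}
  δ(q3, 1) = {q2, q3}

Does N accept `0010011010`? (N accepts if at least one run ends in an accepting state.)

accepted

Start: {q0}
read 0: {q1}
read 0: {q2, q3}
read 1: {q1, q2, q3}
read 0: {q2, q3}
read 0: {q2, q3}
read 1: {q1, q2, q3}
read 1: {q1, q2, q3}
read 0: {q2, q3}
read 1: {q1, q2, q3}
read 0: {q2, q3}
Reachable ∩ accepting = {q2} — nonempty.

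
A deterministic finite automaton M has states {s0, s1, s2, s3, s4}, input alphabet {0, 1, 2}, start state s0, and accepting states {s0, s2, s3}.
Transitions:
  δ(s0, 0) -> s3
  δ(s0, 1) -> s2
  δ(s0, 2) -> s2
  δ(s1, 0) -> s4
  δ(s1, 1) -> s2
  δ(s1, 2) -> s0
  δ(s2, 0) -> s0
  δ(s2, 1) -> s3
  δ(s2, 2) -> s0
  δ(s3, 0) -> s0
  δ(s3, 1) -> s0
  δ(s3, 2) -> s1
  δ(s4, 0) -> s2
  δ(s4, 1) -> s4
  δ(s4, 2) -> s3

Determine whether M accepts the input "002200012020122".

accepted

s0 --0--> s3
s3 --0--> s0
s0 --2--> s2
s2 --2--> s0
s0 --0--> s3
s3 --0--> s0
s0 --0--> s3
s3 --1--> s0
s0 --2--> s2
s2 --0--> s0
s0 --2--> s2
s2 --0--> s0
s0 --1--> s2
s2 --2--> s0
s0 --2--> s2
End in state s2, which is an accepting state.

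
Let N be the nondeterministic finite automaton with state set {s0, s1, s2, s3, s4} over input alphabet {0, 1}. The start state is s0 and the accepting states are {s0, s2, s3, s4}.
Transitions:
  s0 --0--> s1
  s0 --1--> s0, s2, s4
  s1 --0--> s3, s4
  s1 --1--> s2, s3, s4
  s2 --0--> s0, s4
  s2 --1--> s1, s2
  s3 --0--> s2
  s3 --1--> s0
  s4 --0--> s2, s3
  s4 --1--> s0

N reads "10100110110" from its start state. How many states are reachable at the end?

5

Start: {s0}
read 1: {s0, s2, s4}
read 0: {s0, s1, s2, s3, s4}
read 1: {s0, s1, s2, s3, s4}
read 0: {s0, s1, s2, s3, s4}
read 0: {s0, s1, s2, s3, s4}
read 1: {s0, s1, s2, s3, s4}
read 1: {s0, s1, s2, s3, s4}
read 0: {s0, s1, s2, s3, s4}
read 1: {s0, s1, s2, s3, s4}
read 1: {s0, s1, s2, s3, s4}
read 0: {s0, s1, s2, s3, s4}
Final reachable set {s0, s1, s2, s3, s4} has 5 states.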